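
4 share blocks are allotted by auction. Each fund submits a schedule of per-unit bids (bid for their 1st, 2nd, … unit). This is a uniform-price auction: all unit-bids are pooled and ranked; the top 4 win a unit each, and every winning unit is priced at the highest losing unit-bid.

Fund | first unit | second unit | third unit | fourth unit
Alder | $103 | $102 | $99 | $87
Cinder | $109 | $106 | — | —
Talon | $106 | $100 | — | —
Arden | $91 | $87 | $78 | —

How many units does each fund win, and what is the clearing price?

All unit-bids, highest first — top 4: 109 (Cinder-1), 106 (Cinder-2), 106 (Talon-1), 103 (Alder-1)
First bid not allocated: $102.
Allocation: Alder 1, Cinder 2, Talon 1.

Alder 1, Cinder 2, Talon 1; clearing price $102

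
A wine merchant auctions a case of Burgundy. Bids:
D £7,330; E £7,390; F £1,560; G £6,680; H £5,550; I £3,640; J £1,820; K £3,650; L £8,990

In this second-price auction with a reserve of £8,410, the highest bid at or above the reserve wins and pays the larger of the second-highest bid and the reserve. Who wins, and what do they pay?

Bids ranked: 8,990 (L) > 7,390 (E) > 7,330 (D) > 6,680 (G) > 5,550 (H) > 3,650 (K) > …
L has the top bid at or above the reserve (£8,990).
max(second-highest £7,390, reserve £8,410) = £8,410.

L pays £8,410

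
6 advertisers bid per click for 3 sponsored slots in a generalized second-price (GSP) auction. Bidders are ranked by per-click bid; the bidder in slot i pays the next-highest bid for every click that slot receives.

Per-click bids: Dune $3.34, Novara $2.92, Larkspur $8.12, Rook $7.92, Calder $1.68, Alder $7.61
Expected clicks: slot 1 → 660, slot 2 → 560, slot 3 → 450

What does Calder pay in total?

Calder pays $0.00

Per-click bids in order: $8.12 (Larkspur) > $7.92 (Rook) > $7.61 (Alder) > $3.34 (Dune) > …
Calder ranks below slot 3 → no slot, pays nothing.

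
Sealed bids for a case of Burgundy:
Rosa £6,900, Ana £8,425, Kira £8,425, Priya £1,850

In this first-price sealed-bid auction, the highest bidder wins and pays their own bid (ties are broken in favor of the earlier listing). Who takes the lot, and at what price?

Rule: the highest bidder wins and pays their own bid.
Sorting bids: 8,425 (Ana) > 8,425 (Kira) > 6,900 (Rosa) > 1,850 (Priya)
Ana and Kira tie at £8,425; tie-break gives it to Ana.
First-price: Ana pays what they bid, £8,425.

Ana pays £8,425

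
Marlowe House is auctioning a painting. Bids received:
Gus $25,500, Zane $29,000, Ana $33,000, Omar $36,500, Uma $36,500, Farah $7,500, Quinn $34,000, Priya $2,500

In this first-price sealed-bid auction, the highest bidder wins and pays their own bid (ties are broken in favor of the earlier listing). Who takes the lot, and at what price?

Bids in order: 36,500 (Omar) > 36,500 (Uma) > 34,000 (Quinn) > 33,000 (Ana) > 29,000 (Zane) > 25,500 (Gus) > …
Omar and Uma tie at $36,500; tie-break gives it to Omar.
Omar is highest → pays own bid, $36,500.

Omar pays $36,500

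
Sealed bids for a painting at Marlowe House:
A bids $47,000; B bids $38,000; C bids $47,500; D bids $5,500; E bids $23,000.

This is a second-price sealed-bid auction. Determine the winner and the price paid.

C pays $47,000

Sorting bids: 47,500 (C) > 47,000 (A) > 38,000 (B) > 23,000 (E) > 5,500 (D)
Second-price: C pays A's bid of $47,000.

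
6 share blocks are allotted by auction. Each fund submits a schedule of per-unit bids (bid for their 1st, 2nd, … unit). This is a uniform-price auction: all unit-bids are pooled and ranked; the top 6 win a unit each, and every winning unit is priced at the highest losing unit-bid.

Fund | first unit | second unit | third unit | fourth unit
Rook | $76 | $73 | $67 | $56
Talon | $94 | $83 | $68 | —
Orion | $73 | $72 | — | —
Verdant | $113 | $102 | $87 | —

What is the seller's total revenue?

Total revenue: $438

Pooled unit-bids ranked (top 6): 113 (Verdant-1), 102 (Verdant-2), 94 (Talon-1), 87 (Verdant-3), 83 (Talon-2), 76 (Rook-1)
Highest rejected unit-bid = $73.
Allocation: Rook 1, Talon 2, Verdant 3. Every unit priced at $73.
Revenue = 6 × 73 = $438.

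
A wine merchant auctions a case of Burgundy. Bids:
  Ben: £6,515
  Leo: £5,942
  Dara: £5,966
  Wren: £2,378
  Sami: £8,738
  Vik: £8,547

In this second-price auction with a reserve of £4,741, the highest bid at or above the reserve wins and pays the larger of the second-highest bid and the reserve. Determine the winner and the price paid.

Sami pays £8,547

Bids ranked: 8,738 (Sami) > 8,547 (Vik) > 6,515 (Ben) > 5,966 (Dara) > 5,942 (Leo) > 2,378 (Wren)
Highest eligible bid: Sami at £8,738.
Second-highest bid £8,547 exceeds the reserve £4,741 → payment £8,547.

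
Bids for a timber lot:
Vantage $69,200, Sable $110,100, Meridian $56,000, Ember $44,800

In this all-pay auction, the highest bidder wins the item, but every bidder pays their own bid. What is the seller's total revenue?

Total revenue: $280,100

Bids in order: 110,100 (Sable) > 69,200 (Vantage) > 56,000 (Meridian) > 44,800 (Ember)
Sable wins with the top bid; all bids are sunk regardless.
Every bidder forfeits their bid regardless of winning.
Revenue = 69,200 + 110,100 + 56,000 + 44,800 = $280,100.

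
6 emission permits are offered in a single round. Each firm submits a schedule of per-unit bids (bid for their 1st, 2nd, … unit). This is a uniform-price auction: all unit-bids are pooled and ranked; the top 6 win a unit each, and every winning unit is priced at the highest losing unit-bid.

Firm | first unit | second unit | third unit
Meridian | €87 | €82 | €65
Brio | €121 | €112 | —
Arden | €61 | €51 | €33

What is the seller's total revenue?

Pooled unit-bids ranked (top 6): 121 (Brio-1), 112 (Brio-2), 87 (Meridian-1), 82 (Meridian-2), 65 (Meridian-3), 61 (Arden-1)
First bid not allocated: €51.
Allocation: Arden 1, Brio 2, Meridian 3. Every unit priced at €51.
Revenue = 6 × 51 = €306.

Total revenue: €306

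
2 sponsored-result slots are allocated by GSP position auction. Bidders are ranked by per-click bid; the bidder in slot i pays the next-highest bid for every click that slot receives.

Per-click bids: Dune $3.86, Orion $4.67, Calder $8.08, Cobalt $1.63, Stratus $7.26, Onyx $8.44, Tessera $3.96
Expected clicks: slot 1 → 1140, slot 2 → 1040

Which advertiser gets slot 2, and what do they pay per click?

Per-click bids in order: $8.44 (Onyx) > $8.08 (Calder) > $7.26 (Stratus) > …
Slot 2 goes to the second-ranked bidder, Calder, who pays the next bid down: $7.26/click.

Calder; $7.26 per click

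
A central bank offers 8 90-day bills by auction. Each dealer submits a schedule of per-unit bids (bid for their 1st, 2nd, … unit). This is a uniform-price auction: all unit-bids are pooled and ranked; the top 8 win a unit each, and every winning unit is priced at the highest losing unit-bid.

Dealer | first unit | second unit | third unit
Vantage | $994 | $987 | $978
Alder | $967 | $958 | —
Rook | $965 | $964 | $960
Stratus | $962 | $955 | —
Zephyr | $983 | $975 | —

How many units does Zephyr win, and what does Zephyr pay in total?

Merging the schedules and taking the best 8: 994 (Vantage-1), 987 (Vantage-2), 983 (Zephyr-1), 978 (Vantage-3), 975 (Zephyr-2), 967 (Alder-1), 965 (Rook-1), 964 (Rook-2)
The (k+1)-th unit-bid is $962.
Zephyr wins 2 unit(s) at $962 each.

Zephyr: 2 units, pays $1,924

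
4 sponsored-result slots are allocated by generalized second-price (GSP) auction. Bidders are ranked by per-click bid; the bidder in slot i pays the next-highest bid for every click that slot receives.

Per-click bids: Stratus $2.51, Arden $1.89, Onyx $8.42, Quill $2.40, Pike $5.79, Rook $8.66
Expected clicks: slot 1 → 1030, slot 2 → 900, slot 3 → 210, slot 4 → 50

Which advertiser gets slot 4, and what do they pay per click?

Per-click bids in order: $8.66 (Rook) > $8.42 (Onyx) > $5.79 (Pike) > $2.51 (Stratus) > $2.40 (Quill) > …
Slot 4 goes to the fourth-ranked bidder, Stratus, who pays the next bid down: $2.40/click.

Stratus; $2.40 per click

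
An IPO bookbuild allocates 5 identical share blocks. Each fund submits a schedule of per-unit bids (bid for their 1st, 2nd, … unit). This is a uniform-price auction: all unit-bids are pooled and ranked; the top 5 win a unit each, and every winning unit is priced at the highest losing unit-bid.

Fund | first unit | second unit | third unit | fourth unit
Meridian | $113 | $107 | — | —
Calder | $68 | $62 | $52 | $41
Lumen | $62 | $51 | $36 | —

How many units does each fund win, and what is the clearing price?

Merging the schedules and taking the best 5: 113 (Meridian-1), 107 (Meridian-2), 68 (Calder-1), 62 (Calder-2), 62 (Lumen-1)
The (k+1)-th unit-bid is $52.
Allocation: Calder 2, Lumen 1, Meridian 2.

Calder 2, Lumen 1, Meridian 2; clearing price $52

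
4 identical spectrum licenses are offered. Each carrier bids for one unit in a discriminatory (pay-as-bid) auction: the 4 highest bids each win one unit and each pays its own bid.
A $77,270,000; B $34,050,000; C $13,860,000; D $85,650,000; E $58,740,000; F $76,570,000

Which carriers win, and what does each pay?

D $85,650,000, A $77,270,000, F $76,570,000, E $58,740,000

Ordering the bids: 85,650,000 (D), 77,270,000 (A), 76,570,000 (F), 58,740,000 (E), 34,050,000 (B), 13,860,000 (C)
Top 4: D, A, F, E.
Each winner pays its own bid: D $85,650,000, A $77,270,000, F $76,570,000, E $58,740,000.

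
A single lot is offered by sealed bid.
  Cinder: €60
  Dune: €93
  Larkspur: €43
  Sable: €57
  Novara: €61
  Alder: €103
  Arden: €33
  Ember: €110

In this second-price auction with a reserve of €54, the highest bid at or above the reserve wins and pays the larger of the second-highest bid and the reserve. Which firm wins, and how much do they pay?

Second-price auction with a reserve of €54: the highest bid at or above the reserve wins and pays the larger of the second-highest bid and the reserve.
Sorting bids: 110 (Ember) > 103 (Alder) > 93 (Dune) > 61 (Novara) > 60 (Cinder) > 57 (Sable) > …
Highest eligible bid: Ember at €110.
max(second-highest €103, reserve €54) = €103; the reserve does not bind.

Ember pays €103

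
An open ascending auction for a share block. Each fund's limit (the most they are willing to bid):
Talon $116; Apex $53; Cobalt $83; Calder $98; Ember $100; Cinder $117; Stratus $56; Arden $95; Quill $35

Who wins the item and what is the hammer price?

Open ascending-bid auction: the price rises until one bidder remains; the winner pays the price at which the last rival dropped out.
Limits ranked: 117 (Cinder) > 116 (Talon) > 100 (Ember) > 98 (Calder) > 95 (Arden) > 83 (Cobalt) > …
Once the price passes $116, only Cinder is left; the hammer falls at Talon's limit of $116.

Cinder wins at $116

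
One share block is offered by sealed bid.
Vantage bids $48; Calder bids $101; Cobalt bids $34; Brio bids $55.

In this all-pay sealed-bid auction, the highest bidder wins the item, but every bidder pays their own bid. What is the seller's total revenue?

Total revenue: $238

Rule: the highest bidder wins the item, but every bidder pays their own bid.
Sorting bids: 101 (Calder) > 55 (Brio) > 48 (Vantage) > 34 (Cobalt)
Every bidder forfeits their bid regardless of winning.
Revenue = 48 + 101 + 34 + 55 = $238.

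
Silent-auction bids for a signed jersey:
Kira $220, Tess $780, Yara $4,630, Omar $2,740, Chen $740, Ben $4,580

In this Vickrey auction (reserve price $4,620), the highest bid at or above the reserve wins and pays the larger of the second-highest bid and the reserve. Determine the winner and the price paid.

Yara pays $4,620

Sorting bids: 4,630 (Yara) > 4,580 (Ben) > 2,740 (Omar) > 780 (Tess) > 740 (Chen) > 220 (Kira)
Highest eligible bid: Yara at $4,630.
Second-highest bid $4,580 is below the reserve $4,620, so the reserve binds → payment $4,620.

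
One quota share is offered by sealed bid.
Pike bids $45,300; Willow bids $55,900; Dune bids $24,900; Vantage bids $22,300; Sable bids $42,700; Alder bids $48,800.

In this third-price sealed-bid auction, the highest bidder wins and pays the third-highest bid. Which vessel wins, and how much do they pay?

Rule: the highest bidder wins and pays the third-highest bid.
Bids ranked: 55,900 (Willow) > 48,800 (Alder) > 45,300 (Pike) > 42,700 (Sable) > 24,900 (Dune) > 22,300 (Vantage)
Willow wins; payment is bid #3 in the ranking = $45,300.

Willow pays $45,300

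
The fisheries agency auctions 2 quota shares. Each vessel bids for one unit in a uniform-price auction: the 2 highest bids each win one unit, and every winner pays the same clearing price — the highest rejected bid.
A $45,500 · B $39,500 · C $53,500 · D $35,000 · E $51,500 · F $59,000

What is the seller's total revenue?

Ordering the bids: 59,000 (F), 53,500 (C), 51,500 (E), 45,500 (A), …
The 2 highest are F, C.
First losing bid is E's $51,500, which sets the uniform price.
Total revenue = 2 × $51,500 = $103,000.

Total revenue: $103,000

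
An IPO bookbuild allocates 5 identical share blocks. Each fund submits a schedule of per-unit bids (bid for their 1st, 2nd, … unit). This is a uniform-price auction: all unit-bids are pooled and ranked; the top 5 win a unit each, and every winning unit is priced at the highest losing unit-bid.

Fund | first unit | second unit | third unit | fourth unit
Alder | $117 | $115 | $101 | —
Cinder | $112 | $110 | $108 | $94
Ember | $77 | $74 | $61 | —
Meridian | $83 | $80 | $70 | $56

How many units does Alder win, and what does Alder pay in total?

All unit-bids, highest first — top 5: 117 (Alder-1), 115 (Alder-2), 112 (Cinder-1), 110 (Cinder-2), 108 (Cinder-3)
The (k+1)-th unit-bid is $101.
Alder wins 2 unit(s) at $101 each.

Alder: 2 units, pays $202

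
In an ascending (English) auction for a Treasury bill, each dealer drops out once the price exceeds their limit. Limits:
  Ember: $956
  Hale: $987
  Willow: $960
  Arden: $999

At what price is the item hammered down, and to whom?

Rule: the price rises until one bidder remains; the winner pays the price at which the last rival dropped out.
Limits in order: 999 (Arden) > 987 (Hale) > 960 (Willow) > 956 (Ember)
Once the price passes $987, only Arden is left; the hammer falls at Hale's limit of $987.

Arden wins at $987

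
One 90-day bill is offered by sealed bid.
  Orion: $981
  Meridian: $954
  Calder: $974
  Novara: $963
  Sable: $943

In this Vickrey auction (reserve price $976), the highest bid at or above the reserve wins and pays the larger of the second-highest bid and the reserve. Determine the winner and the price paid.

Sorting bids: 981 (Orion) > 974 (Calder) > 963 (Novara) > 954 (Meridian) > 943 (Sable)
Orion has the top bid at or above the reserve ($981).
Second-highest bid $974 is below the reserve $976, so the reserve binds → payment $976.

Orion pays $976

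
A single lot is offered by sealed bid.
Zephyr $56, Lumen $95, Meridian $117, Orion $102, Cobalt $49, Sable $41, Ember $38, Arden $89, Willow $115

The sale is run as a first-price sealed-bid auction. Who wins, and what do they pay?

Bids in order: 117 (Meridian) > 115 (Willow) > 102 (Orion) > 95 (Lumen) > 89 (Arden) > 56 (Zephyr) > …
Meridian is highest → pays own bid, $117.

Meridian pays $117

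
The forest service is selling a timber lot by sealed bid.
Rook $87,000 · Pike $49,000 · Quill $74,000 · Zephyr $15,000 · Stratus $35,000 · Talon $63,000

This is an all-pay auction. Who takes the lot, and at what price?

Bids ranked: 87,000 (Rook) > 74,000 (Quill) > 63,000 (Talon) > 49,000 (Pike) > 35,000 (Stratus) > 15,000 (Zephyr)
Rook is highest and takes the item; every bidder forfeits their bid.

Rook pays $87,000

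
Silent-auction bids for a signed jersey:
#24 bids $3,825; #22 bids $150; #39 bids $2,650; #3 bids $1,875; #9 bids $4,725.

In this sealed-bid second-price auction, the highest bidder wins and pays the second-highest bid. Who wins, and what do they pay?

#9 pays $3,825

Bids ranked: 4,725 (#9) > 3,825 (#24) > 2,650 (#39) > 1,875 (#3) > 150 (#22)
#9 wins with the highest bid; price is set by the runner-up at $3,825.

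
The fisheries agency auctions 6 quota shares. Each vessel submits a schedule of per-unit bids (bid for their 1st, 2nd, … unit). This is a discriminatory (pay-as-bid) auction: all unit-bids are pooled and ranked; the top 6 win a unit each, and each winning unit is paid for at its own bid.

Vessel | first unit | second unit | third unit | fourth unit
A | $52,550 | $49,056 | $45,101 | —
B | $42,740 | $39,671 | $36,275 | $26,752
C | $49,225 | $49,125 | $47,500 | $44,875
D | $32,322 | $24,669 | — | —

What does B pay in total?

Pooled unit-bids ranked (top 6): 52,550 (A-1), 49,225 (C-1), 49,125 (C-2), 49,056 (A-2), 47,500 (C-3), 45,101 (A-3)
Next rejected bid: $44,875 (not a price — pay-as-bid).
B wins no units.

B pays $0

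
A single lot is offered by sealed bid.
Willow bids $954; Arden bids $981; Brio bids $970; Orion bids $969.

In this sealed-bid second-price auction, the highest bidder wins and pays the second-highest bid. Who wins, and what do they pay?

Arden pays $970

Sorting bids: 981 (Arden) > 970 (Brio) > 969 (Orion) > 954 (Willow)
Second-price: Arden pays Brio's bid of $970.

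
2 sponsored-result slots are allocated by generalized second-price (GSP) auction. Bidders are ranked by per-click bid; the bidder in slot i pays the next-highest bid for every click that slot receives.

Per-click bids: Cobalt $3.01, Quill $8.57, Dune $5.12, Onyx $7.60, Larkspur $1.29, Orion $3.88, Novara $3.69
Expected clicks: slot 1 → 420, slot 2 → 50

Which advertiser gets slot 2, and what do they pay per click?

Per-click bids in order: $8.57 (Quill) > $7.60 (Onyx) > $5.12 (Dune) > …
Slot 2 goes to the second-ranked bidder, Onyx, who pays the next bid down: $5.12/click.

Onyx; $5.12 per click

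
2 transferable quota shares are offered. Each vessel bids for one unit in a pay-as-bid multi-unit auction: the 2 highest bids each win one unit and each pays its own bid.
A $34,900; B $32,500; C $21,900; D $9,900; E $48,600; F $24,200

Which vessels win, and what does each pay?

Ordering the bids: 48,600 (E), 34,900 (A), 32,500 (B), 24,200 (F), …
Winners (2 units): E, A.
Each winner pays its own bid: E $48,600, A $34,900.

E $48,600, A $34,900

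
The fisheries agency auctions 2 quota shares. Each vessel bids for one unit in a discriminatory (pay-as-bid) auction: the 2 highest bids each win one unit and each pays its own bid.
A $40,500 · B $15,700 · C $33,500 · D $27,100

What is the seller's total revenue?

Sorting: 40,500 (A), 33,500 (C), 27,100 (D), 15,700 (B)
Winners (2 units): A, C.
Total revenue = 40,500 + 33,500 = $74,000.

Total revenue: $74,000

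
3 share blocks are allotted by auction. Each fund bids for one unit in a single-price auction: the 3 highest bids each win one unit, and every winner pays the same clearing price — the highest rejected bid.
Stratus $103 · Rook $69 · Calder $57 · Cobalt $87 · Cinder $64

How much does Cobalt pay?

Cobalt pays $64

Ordering the bids: 103 (Stratus), 87 (Cobalt), 69 (Rook), 64 (Cinder), 57 (Calder)
Top 3: Stratus, Cobalt, Rook.
Clearing price = highest rejected bid = $64.
Cobalt wins → pays $64.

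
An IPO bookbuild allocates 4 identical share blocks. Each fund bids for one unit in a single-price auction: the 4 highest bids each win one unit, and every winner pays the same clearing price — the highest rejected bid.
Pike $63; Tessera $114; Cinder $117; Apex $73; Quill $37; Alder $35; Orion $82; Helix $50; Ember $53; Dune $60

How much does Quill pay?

Quill pays $0

Ordering the bids: 117 (Cinder), 114 (Tessera), 82 (Orion), 73 (Apex), 63 (Pike), 60 (Dune), …
Top 4: Cinder, Tessera, Orion, Apex.
First losing bid is Pike's $63, which sets the uniform price.
Quill does not win → pays $0.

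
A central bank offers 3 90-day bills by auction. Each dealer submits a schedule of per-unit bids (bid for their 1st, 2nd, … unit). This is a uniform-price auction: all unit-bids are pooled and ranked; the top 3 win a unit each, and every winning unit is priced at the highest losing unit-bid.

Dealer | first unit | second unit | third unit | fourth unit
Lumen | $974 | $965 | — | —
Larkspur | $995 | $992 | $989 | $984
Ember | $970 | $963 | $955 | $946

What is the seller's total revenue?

Total revenue: $2,952

Pooled unit-bids ranked (top 3): 995 (Larkspur-1), 992 (Larkspur-2), 989 (Larkspur-3)
First bid not allocated: $984.
Allocation: Larkspur 3. Every unit priced at $984.
Revenue = 3 × 984 = $2,952.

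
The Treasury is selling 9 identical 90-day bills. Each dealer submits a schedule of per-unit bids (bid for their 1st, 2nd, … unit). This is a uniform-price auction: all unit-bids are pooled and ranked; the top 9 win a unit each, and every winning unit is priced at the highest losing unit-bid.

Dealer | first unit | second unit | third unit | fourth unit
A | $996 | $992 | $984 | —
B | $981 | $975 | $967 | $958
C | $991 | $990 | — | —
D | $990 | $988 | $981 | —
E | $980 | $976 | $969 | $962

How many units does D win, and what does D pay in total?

All unit-bids, highest first — top 9: 996 (A-1), 992 (A-2), 991 (C-1), 990 (C-2), 990 (D-1), 988 (D-2), 984 (A-3), 981 (B-1), 981 (D-3)
First bid not allocated: $980.
D wins 3 unit(s) at $980 each.

D: 3 units, pays $2,940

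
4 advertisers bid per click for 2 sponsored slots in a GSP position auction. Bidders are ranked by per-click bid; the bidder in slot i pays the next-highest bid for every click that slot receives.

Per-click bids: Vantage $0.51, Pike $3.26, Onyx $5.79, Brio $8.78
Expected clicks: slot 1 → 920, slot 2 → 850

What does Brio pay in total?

Brio pays $5326.80

Sorting advertisers: $8.78 (Brio) > $5.79 (Onyx) > $3.26 (Pike) > …
Brio holds slot 1 → pays next bid $5.79 × 920 clicks = $5326.80.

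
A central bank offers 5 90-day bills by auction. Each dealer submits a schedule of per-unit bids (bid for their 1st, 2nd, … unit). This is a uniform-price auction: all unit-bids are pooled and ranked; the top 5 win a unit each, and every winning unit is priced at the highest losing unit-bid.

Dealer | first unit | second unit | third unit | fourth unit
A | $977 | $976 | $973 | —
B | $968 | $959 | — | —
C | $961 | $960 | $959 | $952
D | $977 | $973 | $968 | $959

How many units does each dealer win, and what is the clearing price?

All unit-bids, highest first — top 5: 977 (A-1), 977 (D-1), 976 (A-2), 973 (A-3), 973 (D-2)
First bid not allocated: $968.
Allocation: A 3, D 2.

A 3, D 2; clearing price $968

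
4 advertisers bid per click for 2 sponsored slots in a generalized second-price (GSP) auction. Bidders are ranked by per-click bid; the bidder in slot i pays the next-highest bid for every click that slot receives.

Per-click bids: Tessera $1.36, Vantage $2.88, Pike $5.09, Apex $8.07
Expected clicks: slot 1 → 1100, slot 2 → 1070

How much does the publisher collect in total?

Sorting advertisers: $8.07 (Apex) > $5.09 (Pike) > $2.88 (Vantage) > …
Slot 1: Apex pays $5.09 × 1100 = $5599.00
Slot 2: Pike pays $2.88 × 1070 = $3081.60
Total = $8680.60

Total revenue: $8680.60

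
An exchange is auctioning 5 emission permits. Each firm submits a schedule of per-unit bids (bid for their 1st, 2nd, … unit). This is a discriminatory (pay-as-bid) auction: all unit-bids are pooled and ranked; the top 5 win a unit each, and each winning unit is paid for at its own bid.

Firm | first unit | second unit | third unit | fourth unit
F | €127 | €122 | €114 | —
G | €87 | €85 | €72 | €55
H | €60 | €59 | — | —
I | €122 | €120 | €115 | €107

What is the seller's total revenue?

Merging the schedules and taking the best 5: 127 (F-1), 122 (F-2), 122 (I-1), 120 (I-2), 115 (I-3)
Next rejected bid: €114 (not a price — pay-as-bid).
Each winning unit pays its own bid.
Revenue = 127 + 122 + 122 + 120 + 115 = €606.

Total revenue: €606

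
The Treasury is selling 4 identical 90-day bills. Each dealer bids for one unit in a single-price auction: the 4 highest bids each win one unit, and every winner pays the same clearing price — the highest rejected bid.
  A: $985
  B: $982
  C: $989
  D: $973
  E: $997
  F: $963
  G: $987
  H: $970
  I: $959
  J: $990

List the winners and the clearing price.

Bids ranked high→low: 997 (E), 990 (J), 989 (C), 987 (G), 985 (A), 982 (B), …
Winners (4 units): E, J, C, G.
Highest unsuccessful bid: $985 → clearing price.

E, J, C, G; each pays $985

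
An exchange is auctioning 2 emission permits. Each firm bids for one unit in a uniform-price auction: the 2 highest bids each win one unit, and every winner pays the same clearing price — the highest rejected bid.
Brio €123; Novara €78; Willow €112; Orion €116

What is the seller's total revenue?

Sorting: 123 (Brio), 116 (Orion), 112 (Willow), 78 (Novara)
Top 2: Brio, Orion.
Clearing price = highest rejected bid = €112.
Total revenue = 2 × €112 = €224.

Total revenue: €224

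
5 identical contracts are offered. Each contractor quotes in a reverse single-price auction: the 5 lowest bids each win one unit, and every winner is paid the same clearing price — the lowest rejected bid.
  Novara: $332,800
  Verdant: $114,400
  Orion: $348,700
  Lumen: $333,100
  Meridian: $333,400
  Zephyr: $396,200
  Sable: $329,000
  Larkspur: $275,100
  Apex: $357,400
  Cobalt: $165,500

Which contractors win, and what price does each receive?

Verdant, Cobalt, Larkspur, Sable, Novara; each is paid $333,100

Bids ranked low→high: 114,400 (Verdant), 165,500 (Cobalt), 275,100 (Larkspur), 329,000 (Sable), 332,800 (Novara), 333,100 (Lumen), 333,400 (Meridian), …
Winners (5 units): Verdant, Cobalt, Larkspur, Sable, Novara.
Lowest unsuccessful bid: $333,100 → clearing price.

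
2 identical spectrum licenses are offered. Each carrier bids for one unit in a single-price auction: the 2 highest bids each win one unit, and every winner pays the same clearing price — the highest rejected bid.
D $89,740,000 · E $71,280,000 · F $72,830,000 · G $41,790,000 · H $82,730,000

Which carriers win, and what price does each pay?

Ordering the bids: 89,740,000 (D), 82,730,000 (H), 72,830,000 (F), 71,280,000 (E), …
Top 2: D, H.
Clearing price = highest rejected bid = $72,830,000.

D, H; each pays $72,830,000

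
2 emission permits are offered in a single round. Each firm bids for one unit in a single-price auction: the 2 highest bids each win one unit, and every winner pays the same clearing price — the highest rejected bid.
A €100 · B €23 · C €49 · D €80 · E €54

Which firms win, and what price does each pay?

Ordering the bids: 100 (A), 80 (D), 54 (E), 49 (C), …
Top 2: A, D.
First losing bid is E's €54, which sets the uniform price.

A, D; each pays €54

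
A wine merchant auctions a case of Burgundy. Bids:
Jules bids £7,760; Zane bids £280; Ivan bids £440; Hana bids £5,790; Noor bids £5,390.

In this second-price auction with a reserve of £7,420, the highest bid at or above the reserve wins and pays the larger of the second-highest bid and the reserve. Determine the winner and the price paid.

Bids ranked: 7,760 (Jules) > 5,790 (Hana) > 5,390 (Noor) > 440 (Ivan) > 280 (Zane)
Jules has the top bid at or above the reserve (£7,760).
Second-highest bid £5,790 is below the reserve £7,420, so the reserve binds → payment £7,420.

Jules pays £7,420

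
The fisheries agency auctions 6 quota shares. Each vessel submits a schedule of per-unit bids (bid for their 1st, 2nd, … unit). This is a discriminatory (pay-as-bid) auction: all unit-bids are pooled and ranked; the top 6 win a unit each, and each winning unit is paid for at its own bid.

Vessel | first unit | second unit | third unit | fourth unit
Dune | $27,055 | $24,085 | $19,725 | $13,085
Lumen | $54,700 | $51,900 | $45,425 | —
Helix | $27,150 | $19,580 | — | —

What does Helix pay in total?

All unit-bids, highest first — top 6: 54,700 (Lumen-1), 51,900 (Lumen-2), 45,425 (Lumen-3), 27,150 (Helix-1), 27,055 (Dune-1), 24,085 (Dune-2)
Next rejected bid: $19,725 (not a price — pay-as-bid).
Helix's winning unit-bids: 27,150 = $27,150.

Helix pays $27,150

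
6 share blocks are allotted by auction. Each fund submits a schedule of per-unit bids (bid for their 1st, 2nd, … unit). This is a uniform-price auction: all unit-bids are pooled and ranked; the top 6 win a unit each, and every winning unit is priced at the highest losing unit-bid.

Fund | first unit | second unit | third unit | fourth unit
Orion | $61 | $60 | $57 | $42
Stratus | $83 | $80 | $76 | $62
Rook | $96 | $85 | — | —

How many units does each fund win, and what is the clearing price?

Rook 2, Stratus 4; clearing price $61

All unit-bids, highest first — top 6: 96 (Rook-1), 85 (Rook-2), 83 (Stratus-1), 80 (Stratus-2), 76 (Stratus-3), 62 (Stratus-4)
First bid not allocated: $61.
Allocation: Rook 2, Stratus 4.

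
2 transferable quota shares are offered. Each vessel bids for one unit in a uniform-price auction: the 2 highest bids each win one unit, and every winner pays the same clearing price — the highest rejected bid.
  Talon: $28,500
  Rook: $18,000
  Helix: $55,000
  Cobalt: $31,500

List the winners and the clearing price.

Helix, Cobalt; each pays $28,500

Bids ranked high→low: 55,000 (Helix), 31,500 (Cobalt), 28,500 (Talon), 18,000 (Rook)
The 2 highest are Helix, Cobalt.
Clearing price = highest rejected bid = $28,500.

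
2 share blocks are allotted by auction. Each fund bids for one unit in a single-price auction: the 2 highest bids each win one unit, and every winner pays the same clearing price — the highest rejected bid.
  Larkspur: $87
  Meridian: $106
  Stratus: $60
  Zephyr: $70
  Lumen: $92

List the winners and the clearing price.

Meridian, Lumen; each pays $87

Ordering the bids: 106 (Meridian), 92 (Lumen), 87 (Larkspur), 70 (Zephyr), …
Top 2: Meridian, Lumen.
First losing bid is Larkspur's $87, which sets the uniform price.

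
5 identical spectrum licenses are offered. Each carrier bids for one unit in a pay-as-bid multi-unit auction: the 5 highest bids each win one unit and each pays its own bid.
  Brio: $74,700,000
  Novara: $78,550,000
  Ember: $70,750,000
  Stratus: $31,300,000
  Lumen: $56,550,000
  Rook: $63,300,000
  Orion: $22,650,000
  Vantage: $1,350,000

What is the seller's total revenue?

Total revenue: $343,850,000

Bids ranked high→low: 78,550,000 (Novara), 74,700,000 (Brio), 70,750,000 (Ember), 63,300,000 (Rook), 56,550,000 (Lumen), 31,300,000 (Stratus), 22,650,000 (Orion), …
Top 5: Novara, Brio, Ember, Rook, Lumen.
Total revenue = 78,550,000 + 74,700,000 + 70,750,000 + 63,300,000 + 56,550,000 = $343,850,000.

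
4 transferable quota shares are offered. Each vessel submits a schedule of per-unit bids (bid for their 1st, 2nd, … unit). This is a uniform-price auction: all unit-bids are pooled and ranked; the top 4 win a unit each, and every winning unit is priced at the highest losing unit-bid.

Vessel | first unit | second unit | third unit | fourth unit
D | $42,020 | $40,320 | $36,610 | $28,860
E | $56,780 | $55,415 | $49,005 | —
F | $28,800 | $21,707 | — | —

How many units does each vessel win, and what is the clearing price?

D 1, E 3; clearing price $40,320

Pooled unit-bids ranked (top 4): 56,780 (E-1), 55,415 (E-2), 49,005 (E-3), 42,020 (D-1)
First bid not allocated: $40,320.
Allocation: D 1, E 3.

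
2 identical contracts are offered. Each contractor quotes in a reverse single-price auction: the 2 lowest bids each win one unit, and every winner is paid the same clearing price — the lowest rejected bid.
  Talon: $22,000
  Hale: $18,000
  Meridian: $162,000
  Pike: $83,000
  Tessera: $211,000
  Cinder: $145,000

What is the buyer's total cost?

Bids ranked low→high: 18,000 (Hale), 22,000 (Talon), 83,000 (Pike), 145,000 (Cinder), …
Winners (2 units): Hale, Talon.
First losing bid is Pike's $83,000, which sets the uniform price.
Total cost = 2 × $83,000 = $166,000.

Total cost: $166,000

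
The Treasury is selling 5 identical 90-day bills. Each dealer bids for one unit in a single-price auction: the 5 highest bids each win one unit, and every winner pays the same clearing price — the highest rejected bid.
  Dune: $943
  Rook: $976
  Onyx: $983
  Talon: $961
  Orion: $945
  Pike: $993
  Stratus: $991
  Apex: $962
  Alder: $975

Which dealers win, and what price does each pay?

Pike, Stratus, Onyx, Rook, Alder; each pays $962

Sorting: 993 (Pike), 991 (Stratus), 983 (Onyx), 976 (Rook), 975 (Alder), 962 (Apex), 961 (Talon), …
Winners (5 units): Pike, Stratus, Onyx, Rook, Alder.
Highest unsuccessful bid: $962 → clearing price.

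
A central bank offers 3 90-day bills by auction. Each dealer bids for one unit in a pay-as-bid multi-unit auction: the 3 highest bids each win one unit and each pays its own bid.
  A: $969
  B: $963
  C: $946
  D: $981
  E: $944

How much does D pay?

D pays $981

Bids ranked high→low: 981 (D), 969 (A), 963 (B), 946 (C), 944 (E)
The 3 highest are D, A, B.
D wins → own bid $981.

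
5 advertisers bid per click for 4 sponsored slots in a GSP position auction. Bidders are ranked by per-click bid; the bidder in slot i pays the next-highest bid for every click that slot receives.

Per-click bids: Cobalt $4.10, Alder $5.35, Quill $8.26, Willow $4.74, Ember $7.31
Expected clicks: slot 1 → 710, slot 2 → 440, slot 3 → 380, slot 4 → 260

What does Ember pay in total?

Ember pays $2354.00

Ranked by bid: $8.26 (Quill) > $7.31 (Ember) > $5.35 (Alder) > $4.74 (Willow) > $4.10 (Cobalt)
Ember holds slot 2 → pays next bid $5.35 × 440 clicks = $2354.00.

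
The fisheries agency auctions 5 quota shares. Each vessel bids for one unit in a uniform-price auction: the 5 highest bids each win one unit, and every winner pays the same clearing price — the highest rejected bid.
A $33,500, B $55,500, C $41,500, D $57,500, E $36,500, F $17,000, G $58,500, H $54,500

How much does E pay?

Sorting: 58,500 (G), 57,500 (D), 55,500 (B), 54,500 (H), 41,500 (C), 36,500 (E), 33,500 (A), …
Winners (5 units): G, D, B, H, C.
First losing bid is E's $36,500, which sets the uniform price.
E does not win → pays $0.

E pays $0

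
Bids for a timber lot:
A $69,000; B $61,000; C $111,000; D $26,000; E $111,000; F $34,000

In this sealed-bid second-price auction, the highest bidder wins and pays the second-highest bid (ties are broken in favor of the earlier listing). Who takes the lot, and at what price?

C pays $111,000

Rule: the highest bidder wins and pays the second-highest bid.
Bids ranked: 111,000 (C) > 111,000 (E) > 69,000 (A) > 61,000 (B) > 34,000 (F) > 26,000 (D)
C and E tie at $111,000; tie-break gives it to C.
C wins with the highest bid; price is set by the runner-up at $111,000.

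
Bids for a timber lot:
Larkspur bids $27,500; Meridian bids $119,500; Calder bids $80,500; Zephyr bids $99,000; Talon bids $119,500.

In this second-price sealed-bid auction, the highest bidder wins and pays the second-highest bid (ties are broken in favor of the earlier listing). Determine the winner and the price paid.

Bids in order: 119,500 (Meridian) > 119,500 (Talon) > 99,000 (Zephyr) > 80,500 (Calder) > 27,500 (Larkspur)
Meridian and Talon tie at $119,500; tie-break gives it to Meridian.
Meridian is highest; pays the second-highest bid, $119,500.

Meridian pays $119,500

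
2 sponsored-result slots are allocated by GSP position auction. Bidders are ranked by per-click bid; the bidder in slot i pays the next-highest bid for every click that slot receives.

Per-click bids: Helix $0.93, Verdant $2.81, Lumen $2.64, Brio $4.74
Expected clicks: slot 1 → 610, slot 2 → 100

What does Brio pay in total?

Ranked by bid: $4.74 (Brio) > $2.81 (Verdant) > $2.64 (Lumen) > …
Brio holds slot 1 → pays next bid $2.81 × 610 clicks = $1714.10.

Brio pays $1714.10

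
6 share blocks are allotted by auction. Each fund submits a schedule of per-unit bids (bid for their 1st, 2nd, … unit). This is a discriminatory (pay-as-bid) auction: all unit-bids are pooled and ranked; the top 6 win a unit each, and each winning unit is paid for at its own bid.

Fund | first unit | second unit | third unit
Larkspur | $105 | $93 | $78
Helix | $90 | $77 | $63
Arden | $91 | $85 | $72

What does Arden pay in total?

Arden pays $176

All unit-bids, highest first — top 6: 105 (Larkspur-1), 93 (Larkspur-2), 91 (Arden-1), 90 (Helix-1), 85 (Arden-2), 78 (Larkspur-3)
Next rejected bid: $77 (not a price — pay-as-bid).
Arden's winning unit-bids: 91 + 85 = $176.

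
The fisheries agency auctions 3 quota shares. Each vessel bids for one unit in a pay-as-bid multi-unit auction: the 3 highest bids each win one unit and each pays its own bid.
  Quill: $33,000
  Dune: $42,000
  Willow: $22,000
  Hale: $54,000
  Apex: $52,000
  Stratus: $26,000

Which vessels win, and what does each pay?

Bids ranked high→low: 54,000 (Hale), 52,000 (Apex), 42,000 (Dune), 33,000 (Quill), 26,000 (Stratus), …
Top 3: Hale, Apex, Dune.
Each winner pays its own bid: Hale $54,000, Apex $52,000, Dune $42,000.

Hale $54,000, Apex $52,000, Dune $42,000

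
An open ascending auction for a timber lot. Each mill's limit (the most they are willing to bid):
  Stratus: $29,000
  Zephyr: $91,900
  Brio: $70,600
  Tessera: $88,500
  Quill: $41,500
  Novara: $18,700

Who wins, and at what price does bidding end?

Zephyr wins at $88,500

Ascending (English) auction: the price rises until one bidder remains; the winner pays the price at which the last rival dropped out.
Sorting limits: 91,900 (Zephyr) > 88,500 (Tessera) > 70,600 (Brio) > 41,500 (Quill) > 29,000 (Stratus) > 18,700 (Novara)
Once the price passes $88,500, only Zephyr is left; the hammer falls at Tessera's limit of $88,500.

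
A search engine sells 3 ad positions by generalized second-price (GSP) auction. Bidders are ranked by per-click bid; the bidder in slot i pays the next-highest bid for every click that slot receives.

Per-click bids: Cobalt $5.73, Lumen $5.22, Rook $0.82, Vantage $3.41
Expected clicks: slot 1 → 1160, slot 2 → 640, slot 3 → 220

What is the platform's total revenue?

Total revenue: $8418.00

Per-click bids in order: $5.73 (Cobalt) > $5.22 (Lumen) > $3.41 (Vantage) > $0.82 (Rook)
Slot 1: Cobalt pays $5.22 × 1160 = $6055.20
Slot 2: Lumen pays $3.41 × 640 = $2182.40
Slot 3: Vantage pays $0.82 × 220 = $180.40
Total = $8418.00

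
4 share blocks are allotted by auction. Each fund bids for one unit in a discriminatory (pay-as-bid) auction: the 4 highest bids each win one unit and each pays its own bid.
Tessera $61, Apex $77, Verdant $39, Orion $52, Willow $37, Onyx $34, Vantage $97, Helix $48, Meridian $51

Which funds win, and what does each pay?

Vantage $97, Apex $77, Tessera $61, Orion $52

Ordering the bids: 97 (Vantage), 77 (Apex), 61 (Tessera), 52 (Orion), 51 (Meridian), 48 (Helix), …
Winners (4 units): Vantage, Apex, Tessera, Orion.
Each winner pays its own bid: Vantage $97, Apex $77, Tessera $61, Orion $52.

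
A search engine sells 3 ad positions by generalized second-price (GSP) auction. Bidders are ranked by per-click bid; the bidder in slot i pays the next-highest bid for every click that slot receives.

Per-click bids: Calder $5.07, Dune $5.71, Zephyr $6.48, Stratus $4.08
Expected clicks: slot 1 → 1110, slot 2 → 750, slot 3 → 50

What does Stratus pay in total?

Sorting advertisers: $6.48 (Zephyr) > $5.71 (Dune) > $5.07 (Calder) > $4.08 (Stratus)
Stratus ranks below slot 3 → no slot, pays nothing.

Stratus pays $0.00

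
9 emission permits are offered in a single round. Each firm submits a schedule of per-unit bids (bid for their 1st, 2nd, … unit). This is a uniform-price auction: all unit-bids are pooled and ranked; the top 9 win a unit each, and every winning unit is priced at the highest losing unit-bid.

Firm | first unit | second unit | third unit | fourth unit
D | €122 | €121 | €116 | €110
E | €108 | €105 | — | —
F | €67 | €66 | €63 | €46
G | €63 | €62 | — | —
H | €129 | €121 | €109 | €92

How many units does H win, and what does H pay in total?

H: 3 units, pays €276

Pooled unit-bids ranked (top 9): 129 (H-1), 122 (D-1), 121 (D-2), 121 (H-2), 116 (D-3), 110 (D-4), 109 (H-3), 108 (E-1), 105 (E-2)
First bid not allocated: €92.
H wins 3 unit(s) at €92 each.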